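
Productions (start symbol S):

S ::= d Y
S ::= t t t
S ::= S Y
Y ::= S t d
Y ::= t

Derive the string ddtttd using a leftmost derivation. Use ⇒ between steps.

S ⇒ dY   [S ::= d Y]
dY ⇒ dStd   [Y ::= S t d]
dStd ⇒ dSYtd   [S ::= S Y]
dSYtd ⇒ ddYYtd   [S ::= d Y]
ddYYtd ⇒ ddtYtd   [Y ::= t]
ddtYtd ⇒ ddtttd   [Y ::= t]

S ⇒ dY ⇒ dStd ⇒ dSYtd ⇒ ddYYtd ⇒ ddtYtd ⇒ ddtttd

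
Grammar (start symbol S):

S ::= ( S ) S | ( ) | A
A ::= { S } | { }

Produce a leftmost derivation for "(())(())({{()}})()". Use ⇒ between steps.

S⇒(S)S⇒(())S⇒(())(S)S⇒(())(())S⇒(())(())(S)S⇒(())(())(A)S⇒(())(())({S})S⇒(())(())({A})S⇒(())(())({{S}})S⇒(())(())({{()}})S⇒(())(())({{()}})()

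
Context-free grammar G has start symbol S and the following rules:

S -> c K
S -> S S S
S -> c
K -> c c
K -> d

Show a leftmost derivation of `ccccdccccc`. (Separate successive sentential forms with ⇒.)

S ⇒ SSS ⇒ cKSS ⇒ cccSS ⇒ cccSSSS ⇒ cccSSSSSS ⇒ ccccKSSSSS ⇒ ccccdSSSSS ⇒ ccccdcSSSS ⇒ ccccdccSSS ⇒ ccccdcccSS ⇒ ccccdccccS ⇒ ccccdccccc

S ⇒ SSS   [S -> S S S]
SSS ⇒ cKSS   [S -> c K]
cKSS ⇒ cccSS   [K -> c c]
cccSS ⇒ cccSSSS   [S -> S S S]
cccSSSS ⇒ cccSSSSSS   [S -> S S S]
cccSSSSSS ⇒ ccccKSSSSS   [S -> c K]
ccccKSSSSS ⇒ ccccdSSSSS   [K -> d]
ccccdSSSSS ⇒ ccccdcSSSS   [S -> c]
ccccdcSSSS ⇒ ccccdccSSS   [S -> c]
ccccdccSSS ⇒ ccccdcccSS   [S -> c]
ccccdcccSS ⇒ ccccdccccS   [S -> c]
ccccdccccS ⇒ ccccdccccc   [S -> c]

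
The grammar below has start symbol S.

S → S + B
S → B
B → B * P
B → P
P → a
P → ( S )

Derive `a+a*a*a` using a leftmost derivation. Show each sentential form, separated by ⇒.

S⇒S+B⇒B+B⇒P+B⇒a+B⇒a+B*P⇒a+B*P*P⇒a+P*P*P⇒a+a*P*P⇒a+a*a*P⇒a+a*a*a

S ⇒ S+B   [S → S + B]
S+B ⇒ B+B   [S → B]
B+B ⇒ P+B   [B → P]
P+B ⇒ a+B   [P → a]
a+B ⇒ a+B*P   [B → B * P]
a+B*P ⇒ a+B*P*P   [B → B * P]
a+B*P*P ⇒ a+P*P*P   [B → P]
a+P*P*P ⇒ a+a*P*P   [P → a]
a+a*P*P ⇒ a+a*a*P   [P → a]
a+a*a*P ⇒ a+a*a*a   [P → a]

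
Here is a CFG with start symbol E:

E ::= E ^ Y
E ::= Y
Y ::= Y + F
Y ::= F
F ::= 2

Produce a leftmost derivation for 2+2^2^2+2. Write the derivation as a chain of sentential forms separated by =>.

E=>E^Y=>E^Y^Y=>Y^Y^Y=>Y+F^Y^Y=>F+F^Y^Y=>2+F^Y^Y=>2+2^Y^Y=>2+2^F^Y=>2+2^2^Y=>2+2^2^Y+F=>2+2^2^F+F=>2+2^2^2+F=>2+2^2^2+2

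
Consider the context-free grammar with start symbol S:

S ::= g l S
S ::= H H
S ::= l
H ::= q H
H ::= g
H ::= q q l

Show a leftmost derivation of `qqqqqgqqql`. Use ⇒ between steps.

S ⇒ HH ⇒ qHH ⇒ qqHH ⇒ qqqHH ⇒ qqqqHH ⇒ qqqqqHH ⇒ qqqqqgH ⇒ qqqqqgqH ⇒ qqqqqgqqql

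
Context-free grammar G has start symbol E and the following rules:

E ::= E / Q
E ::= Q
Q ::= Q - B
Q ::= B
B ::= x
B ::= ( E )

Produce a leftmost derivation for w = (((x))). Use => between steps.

E => Q => B => (E) => (Q) => (B) => ((E)) => ((Q)) => ((B)) => (((E))) => (((Q))) => (((B))) => (((x)))

E => Q   [E ::= Q]
Q => B   [Q ::= B]
B => (E)   [B ::= ( E )]
(E) => (Q)   [E ::= Q]
(Q) => (B)   [Q ::= B]
(B) => ((E))   [B ::= ( E )]
((E)) => ((Q))   [E ::= Q]
((Q)) => ((B))   [Q ::= B]
((B)) => (((E)))   [B ::= ( E )]
(((E))) => (((Q)))   [E ::= Q]
(((Q))) => (((B)))   [Q ::= B]
(((B))) => (((x)))   [B ::= x]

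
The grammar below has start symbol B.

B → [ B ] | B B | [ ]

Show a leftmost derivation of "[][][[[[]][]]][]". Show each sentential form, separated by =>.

B => BB   [B → B B]
BB => BBB   [B → B B]
BBB => []BB   [B → [ ]]
[]BB => [][]B   [B → [ ]]
[][]B => [][]BB   [B → B B]
[][]BB => [][][B]B   [B → [ B ]]
[][][B]B => [][][[B]]B   [B → [ B ]]
[][][[B]]B => [][][[BB]]B   [B → B B]
[][][[BB]]B => [][][[[B]B]]B   [B → [ B ]]
[][][[[B]B]]B => [][][[[[]]B]]B   [B → [ ]]
[][][[[[]]B]]B => [][][[[[]][]]]B   [B → [ ]]
[][][[[[]][]]]B => [][][[[[]][]]][]   [B → [ ]]

B=>BB=>BBB=>[]BB=>[][]B=>[][]BB=>[][][B]B=>[][][[B]]B=>[][][[BB]]B=>[][][[[B]B]]B=>[][][[[[]]B]]B=>[][][[[[]][]]]B=>[][][[[[]][]]][]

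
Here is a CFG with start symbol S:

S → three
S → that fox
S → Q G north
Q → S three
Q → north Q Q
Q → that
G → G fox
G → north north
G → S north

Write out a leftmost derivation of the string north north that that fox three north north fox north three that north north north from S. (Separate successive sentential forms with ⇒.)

S ⇒ Q G north ⇒ north Q Q G north ⇒ north S three Q G north ⇒ north Q G north three Q G north ⇒ north north Q Q G north three Q G north ⇒ north north that Q G north three Q G north ⇒ north north that S three G north three Q G north ⇒ north north that that fox three G north three Q G north ⇒ north north that that fox three G fox north three Q G north ⇒ north north that that fox three north north fox north three Q G north ⇒ north north that that fox three north north fox north three that G north ⇒ north north that that fox three north north fox north three that north north north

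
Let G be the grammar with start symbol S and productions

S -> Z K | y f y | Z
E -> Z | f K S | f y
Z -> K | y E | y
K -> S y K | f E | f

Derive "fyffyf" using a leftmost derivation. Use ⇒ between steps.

S ⇒ Z ⇒ K ⇒ SyK ⇒ ZKyK ⇒ KKyK ⇒ SyKKyK ⇒ ZyKKyK ⇒ KyKKyK ⇒ fyKKyK ⇒ fyfKyK ⇒ fyffyK ⇒ fyffyf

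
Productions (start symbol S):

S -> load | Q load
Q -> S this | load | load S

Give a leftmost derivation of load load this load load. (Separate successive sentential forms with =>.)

S => Q load   [S -> Q load]
Q load => load S load   [Q -> load S]
load S load => load Q load load   [S -> Q load]
load Q load load => load S this load load   [Q -> S this]
load S this load load => load load this load load   [S -> load]

S => Q load => load S load => load Q load load => load S this load load => load load this load load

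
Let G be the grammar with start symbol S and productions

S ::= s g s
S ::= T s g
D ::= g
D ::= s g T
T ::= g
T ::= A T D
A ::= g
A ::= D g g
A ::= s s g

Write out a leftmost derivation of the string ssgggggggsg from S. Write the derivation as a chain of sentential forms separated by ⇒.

S ⇒ Tsg ⇒ ATDsg ⇒ ssgTDsg ⇒ ssgATDDsg ⇒ ssgDggTDDsg ⇒ ssggggTDDsg ⇒ ssgggggDDsg ⇒ ssggggggDsg ⇒ ssgggggggsg

S ⇒ Tsg   [S ::= T s g]
Tsg ⇒ ATDsg   [T ::= A T D]
ATDsg ⇒ ssgTDsg   [A ::= s s g]
ssgTDsg ⇒ ssgATDDsg   [T ::= A T D]
ssgATDDsg ⇒ ssgDggTDDsg   [A ::= D g g]
ssgDggTDDsg ⇒ ssggggTDDsg   [D ::= g]
ssggggTDDsg ⇒ ssgggggDDsg   [T ::= g]
ssgggggDDsg ⇒ ssggggggDsg   [D ::= g]
ssggggggDsg ⇒ ssgggggggsg   [D ::= g]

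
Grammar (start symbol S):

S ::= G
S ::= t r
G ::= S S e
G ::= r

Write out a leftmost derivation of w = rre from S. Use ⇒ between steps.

S ⇒ G ⇒ SSe ⇒ GSe ⇒ rSe ⇒ rGe ⇒ rre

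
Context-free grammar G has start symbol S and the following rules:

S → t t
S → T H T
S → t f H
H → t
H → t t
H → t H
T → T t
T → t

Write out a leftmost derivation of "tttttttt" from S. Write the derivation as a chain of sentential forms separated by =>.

S => THT => tHT => ttHT => tttHT => ttttHT => ttttttT => ttttttTt => tttttttt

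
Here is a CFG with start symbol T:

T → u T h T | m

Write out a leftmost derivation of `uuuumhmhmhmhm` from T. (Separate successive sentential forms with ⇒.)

T ⇒ uThT   [T → u T h T]
uThT ⇒ uuThThT   [T → u T h T]
uuThThT ⇒ uuuThThThT   [T → u T h T]
uuuThThThT ⇒ uuuuThThThThT   [T → u T h T]
uuuuThThThThT ⇒ uuuumhThThThT   [T → m]
uuuumhThThThT ⇒ uuuumhmhThThT   [T → m]
uuuumhmhThThT ⇒ uuuumhmhmhThT   [T → m]
uuuumhmhmhThT ⇒ uuuumhmhmhmhT   [T → m]
uuuumhmhmhmhT ⇒ uuuumhmhmhmhm   [T → m]

T⇒uThT⇒uuThThT⇒uuuThThThT⇒uuuuThThThThT⇒uuuumhThThThT⇒uuuumhmhThThT⇒uuuumhmhmhThT⇒uuuumhmhmhmhT⇒uuuumhmhmhmhm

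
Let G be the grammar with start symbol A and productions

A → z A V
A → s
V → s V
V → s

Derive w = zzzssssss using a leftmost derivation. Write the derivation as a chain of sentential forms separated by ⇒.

A ⇒ zAV   [A → z A V]
zAV ⇒ zzAVV   [A → z A V]
zzAVV ⇒ zzzAVVV   [A → z A V]
zzzAVVV ⇒ zzzsVVV   [A → s]
zzzsVVV ⇒ zzzssVV   [V → s]
zzzssVV ⇒ zzzsssVV   [V → s V]
zzzsssVV ⇒ zzzssssVV   [V → s V]
zzzssssVV ⇒ zzzsssssV   [V → s]
zzzsssssV ⇒ zzzssssss   [V → s]

A ⇒ zAV ⇒ zzAVV ⇒ zzzAVVV ⇒ zzzsVVV ⇒ zzzssVV ⇒ zzzsssVV ⇒ zzzssssVV ⇒ zzzsssssV ⇒ zzzssssss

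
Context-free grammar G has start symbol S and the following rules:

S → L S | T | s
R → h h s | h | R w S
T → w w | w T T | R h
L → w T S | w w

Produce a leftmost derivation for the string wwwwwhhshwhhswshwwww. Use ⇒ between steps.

S⇒T⇒wTT⇒wwTTT⇒wwwwTT⇒wwwwwTTT⇒wwwwwRhTT⇒wwwwwhhshTT⇒wwwwwhhshwTTT⇒wwwwwhhshwRhTT⇒wwwwwhhshwRwShTT⇒wwwwwhhshwhhswShTT⇒wwwwwhhshwhhswshTT⇒wwwwwhhshwhhswshwwT⇒wwwwwhhshwhhswshwwww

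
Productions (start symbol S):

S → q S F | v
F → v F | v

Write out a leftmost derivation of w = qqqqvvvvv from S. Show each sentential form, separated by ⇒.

S⇒qSF⇒qqSFF⇒qqqSFFF⇒qqqqSFFFF⇒qqqqvFFFF⇒qqqqvvFFF⇒qqqqvvvFF⇒qqqqvvvvF⇒qqqqvvvvv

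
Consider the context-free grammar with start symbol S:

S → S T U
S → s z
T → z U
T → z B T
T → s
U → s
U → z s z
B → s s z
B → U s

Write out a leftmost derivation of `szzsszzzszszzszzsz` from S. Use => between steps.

S => STU => szTU => szzBTU => szzsszTU => szzsszzBTU => szzsszzUsTU => szzsszzzszsTU => szzsszzzszszUU => szzsszzzszszzszU => szzsszzzszszzszzsz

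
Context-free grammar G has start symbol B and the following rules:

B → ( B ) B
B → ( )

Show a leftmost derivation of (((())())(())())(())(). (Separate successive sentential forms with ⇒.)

B⇒(B)B⇒((B)B)B⇒(((B)B)B)B⇒(((())B)B)B⇒(((())())B)B⇒(((())())(B)B)B⇒(((())())(())B)B⇒(((())())(())())B⇒(((())())(())())(B)B⇒(((())())(())())(())B⇒(((())())(())())(())()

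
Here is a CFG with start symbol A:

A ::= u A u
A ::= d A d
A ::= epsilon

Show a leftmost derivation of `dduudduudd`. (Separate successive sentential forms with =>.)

A => dAd => ddAdd => dduAudd => dduuAuudd => dduudAduudd => dduudduudd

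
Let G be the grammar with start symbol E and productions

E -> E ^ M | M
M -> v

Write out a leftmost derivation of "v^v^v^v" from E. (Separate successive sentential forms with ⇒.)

E ⇒ E^M ⇒ E^M^M ⇒ E^M^M^M ⇒ M^M^M^M ⇒ v^M^M^M ⇒ v^v^M^M ⇒ v^v^v^M ⇒ v^v^v^v

E ⇒ E^M   [E -> E ^ M]
E^M ⇒ E^M^M   [E -> E ^ M]
E^M^M ⇒ E^M^M^M   [E -> E ^ M]
E^M^M^M ⇒ M^M^M^M   [E -> M]
M^M^M^M ⇒ v^M^M^M   [M -> v]
v^M^M^M ⇒ v^v^M^M   [M -> v]
v^v^M^M ⇒ v^v^v^M   [M -> v]
v^v^v^M ⇒ v^v^v^v   [M -> v]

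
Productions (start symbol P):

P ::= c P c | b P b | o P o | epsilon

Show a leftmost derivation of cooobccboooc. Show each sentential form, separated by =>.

P=>cPc=>coPoc=>cooPooc=>coooPoooc=>cooobPboooc=>cooobcPcboooc=>cooobccboooc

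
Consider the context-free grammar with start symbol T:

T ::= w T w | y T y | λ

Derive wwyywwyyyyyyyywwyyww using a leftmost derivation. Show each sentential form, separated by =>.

T=>wTw=>wwTww=>wwyTyww=>wwyyTyyww=>wwyywTwyyww=>wwyywwTwwyyww=>wwyywwyTywwyyww=>wwyywwyyTyywwyyww=>wwyywwyyyTyyywwyyww=>wwyywwyyyyTyyyywwyyww=>wwyywwyyyyyyyywwyyww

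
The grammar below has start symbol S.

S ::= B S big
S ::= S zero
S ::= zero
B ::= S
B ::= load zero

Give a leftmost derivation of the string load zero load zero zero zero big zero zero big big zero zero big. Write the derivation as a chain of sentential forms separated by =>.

S => B S big => S S big => S zero S big => B S big zero S big => load zero S big zero S big => load zero B S big big zero S big => load zero S S big big zero S big => load zero S zero S big big zero S big => load zero B S big zero S big big zero S big => load zero load zero S big zero S big big zero S big => load zero load zero S zero big zero S big big zero S big => load zero load zero zero zero big zero S big big zero S big => load zero load zero zero zero big zero zero big big zero S big => load zero load zero zero zero big zero zero big big zero zero big

S => B S big   [S ::= B S big]
B S big => S S big   [B ::= S]
S S big => S zero S big   [S ::= S zero]
S zero S big => B S big zero S big   [S ::= B S big]
B S big zero S big => load zero S big zero S big   [B ::= load zero]
load zero S big zero S big => load zero B S big big zero S big   [S ::= B S big]
load zero B S big big zero S big => load zero S S big big zero S big   [B ::= S]
load zero S S big big zero S big => load zero S zero S big big zero S big   [S ::= S zero]
load zero S zero S big big zero S big => load zero B S big zero S big big zero S big   [S ::= B S big]
load zero B S big zero S big big zero S big => load zero load zero S big zero S big big zero S big   [B ::= load zero]
load zero load zero S big zero S big big zero S big => load zero load zero S zero big zero S big big zero S big   [S ::= S zero]
load zero load zero S zero big zero S big big zero S big => load zero load zero zero zero big zero S big big zero S big   [S ::= zero]
load zero load zero zero zero big zero S big big zero S big => load zero load zero zero zero big zero zero big big zero S big   [S ::= zero]
load zero load zero zero zero big zero zero big big zero S big => load zero load zero zero zero big zero zero big big zero zero big   [S ::= zero]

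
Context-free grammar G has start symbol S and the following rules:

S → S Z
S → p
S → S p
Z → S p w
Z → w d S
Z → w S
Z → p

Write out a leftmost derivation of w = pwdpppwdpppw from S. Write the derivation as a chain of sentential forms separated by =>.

S => SZ   [S → S Z]
SZ => SZZ   [S → S Z]
SZZ => SZZZ   [S → S Z]
SZZZ => pZZZ   [S → p]
pZZZ => pwdSZZ   [Z → w d S]
pwdSZZ => pwdSpZZ   [S → S p]
pwdSpZZ => pwdSppZZ   [S → S p]
pwdSppZZ => pwdpppZZ   [S → p]
pwdpppZZ => pwdpppwdSZ   [Z → w d S]
pwdpppwdSZ => pwdpppwdpZ   [S → p]
pwdpppwdpZ => pwdpppwdpSpw   [Z → S p w]
pwdpppwdpSpw => pwdpppwdpppw   [S → p]

S => SZ => SZZ => SZZZ => pZZZ => pwdSZZ => pwdSpZZ => pwdSppZZ => pwdpppZZ => pwdpppwdSZ => pwdpppwdpZ => pwdpppwdpSpw => pwdpppwdpppw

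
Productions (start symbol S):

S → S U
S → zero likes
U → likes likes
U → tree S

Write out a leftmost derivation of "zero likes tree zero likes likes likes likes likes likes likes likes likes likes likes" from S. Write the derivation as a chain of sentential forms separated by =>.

S => S U => S U U => S U U U => zero likes U U U => zero likes tree S U U => zero likes tree S U U U => zero likes tree S U U U U => zero likes tree S U U U U U => zero likes tree zero likes U U U U U => zero likes tree zero likes likes likes U U U U => zero likes tree zero likes likes likes likes likes U U U => zero likes tree zero likes likes likes likes likes likes likes U U => zero likes tree zero likes likes likes likes likes likes likes likes likes U => zero likes tree zero likes likes likes likes likes likes likes likes likes likes likes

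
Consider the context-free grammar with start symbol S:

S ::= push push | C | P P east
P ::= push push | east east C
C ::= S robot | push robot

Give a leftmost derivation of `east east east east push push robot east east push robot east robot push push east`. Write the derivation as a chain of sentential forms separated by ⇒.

S ⇒ P P east ⇒ east east C P east ⇒ east east S robot P east ⇒ east east P P east robot P east ⇒ east east east east C P east robot P east ⇒ east east east east S robot P east robot P east ⇒ east east east east push push robot P east robot P east ⇒ east east east east push push robot east east C east robot P east ⇒ east east east east push push robot east east push robot east robot P east ⇒ east east east east push push robot east east push robot east robot push push east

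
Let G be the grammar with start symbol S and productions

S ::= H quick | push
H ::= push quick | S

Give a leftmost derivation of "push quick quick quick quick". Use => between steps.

S => H quick => S quick => H quick quick => S quick quick => H quick quick quick => push quick quick quick quick

S => H quick   [S ::= H quick]
H quick => S quick   [H ::= S]
S quick => H quick quick   [S ::= H quick]
H quick quick => S quick quick   [H ::= S]
S quick quick => H quick quick quick   [S ::= H quick]
H quick quick quick => push quick quick quick quick   [H ::= push quick]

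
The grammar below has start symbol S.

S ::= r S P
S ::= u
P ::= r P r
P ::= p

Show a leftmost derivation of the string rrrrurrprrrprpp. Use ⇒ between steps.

S⇒rSP⇒rrSPP⇒rrrSPPP⇒rrrrSPPPP⇒rrrruPPPP⇒rrrrurPrPPP⇒rrrrurrPrrPPP⇒rrrrurrprrPPP⇒rrrrurrprrrPrPP⇒rrrrurrprrrprPP⇒rrrrurrprrrprpP⇒rrrrurrprrrprpp

S ⇒ rSP   [S ::= r S P]
rSP ⇒ rrSPP   [S ::= r S P]
rrSPP ⇒ rrrSPPP   [S ::= r S P]
rrrSPPP ⇒ rrrrSPPPP   [S ::= r S P]
rrrrSPPPP ⇒ rrrruPPPP   [S ::= u]
rrrruPPPP ⇒ rrrrurPrPPP   [P ::= r P r]
rrrrurPrPPP ⇒ rrrrurrPrrPPP   [P ::= r P r]
rrrrurrPrrPPP ⇒ rrrrurrprrPPP   [P ::= p]
rrrrurrprrPPP ⇒ rrrrurrprrrPrPP   [P ::= r P r]
rrrrurrprrrPrPP ⇒ rrrrurrprrrprPP   [P ::= p]
rrrrurrprrrprPP ⇒ rrrrurrprrrprpP   [P ::= p]
rrrrurrprrrprpP ⇒ rrrrurrprrrprpp   [P ::= p]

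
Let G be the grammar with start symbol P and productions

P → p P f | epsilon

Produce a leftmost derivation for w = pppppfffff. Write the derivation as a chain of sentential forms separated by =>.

P=>pPf=>ppPff=>pppPfff=>ppppPffff=>pppppPfffff=>pppppfffff

P => pPf   [P → p P f]
pPf => ppPff   [P → p P f]
ppPff => pppPfff   [P → p P f]
pppPfff => ppppPffff   [P → p P f]
ppppPffff => pppppPfffff   [P → p P f]
pppppPfffff => pppppfffff   [P → epsilon]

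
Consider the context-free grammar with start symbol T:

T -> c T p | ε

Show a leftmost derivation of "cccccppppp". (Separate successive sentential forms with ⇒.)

T ⇒ cTp   [T -> c T p]
cTp ⇒ ccTpp   [T -> c T p]
ccTpp ⇒ cccTppp   [T -> c T p]
cccTppp ⇒ ccccTpppp   [T -> c T p]
ccccTpppp ⇒ cccccTppppp   [T -> c T p]
cccccTppppp ⇒ cccccppppp   [T -> ε]

T⇒cTp⇒ccTpp⇒cccTppp⇒ccccTpppp⇒cccccTppppp⇒cccccppppp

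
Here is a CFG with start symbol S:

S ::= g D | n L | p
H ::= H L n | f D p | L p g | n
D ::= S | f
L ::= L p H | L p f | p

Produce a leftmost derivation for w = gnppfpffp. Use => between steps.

S => gD   [S ::= g D]
gD => gS   [D ::= S]
gS => gnL   [S ::= n L]
gnL => gnLpH   [L ::= L p H]
gnLpH => gnLpfpH   [L ::= L p f]
gnLpfpH => gnppfpH   [L ::= p]
gnppfpH => gnppfpfDp   [H ::= f D p]
gnppfpfDp => gnppfpffp   [D ::= f]

S => gD => gS => gnL => gnLpH => gnLpfpH => gnppfpH => gnppfpfDp => gnppfpffp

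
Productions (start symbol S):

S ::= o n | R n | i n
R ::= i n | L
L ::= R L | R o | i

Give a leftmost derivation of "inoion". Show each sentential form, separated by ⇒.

S ⇒ Rn   [S ::= R n]
Rn ⇒ Ln   [R ::= L]
Ln ⇒ Ron   [L ::= R o]
Ron ⇒ Lon   [R ::= L]
Lon ⇒ RLon   [L ::= R L]
RLon ⇒ LLon   [R ::= L]
LLon ⇒ RoLon   [L ::= R o]
RoLon ⇒ inoLon   [R ::= i n]
inoLon ⇒ inoion   [L ::= i]

S⇒Rn⇒Ln⇒Ron⇒Lon⇒RLon⇒LLon⇒RoLon⇒inoLon⇒inoion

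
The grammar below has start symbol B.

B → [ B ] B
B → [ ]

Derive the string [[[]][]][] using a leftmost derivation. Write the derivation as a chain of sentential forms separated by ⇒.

B ⇒ [B]B   [B → [ B ] B]
[B]B ⇒ [[B]B]B   [B → [ B ] B]
[[B]B]B ⇒ [[[]]B]B   [B → [ ]]
[[[]]B]B ⇒ [[[]][]]B   [B → [ ]]
[[[]][]]B ⇒ [[[]][]][]   [B → [ ]]

B ⇒ [B]B ⇒ [[B]B]B ⇒ [[[]]B]B ⇒ [[[]][]]B ⇒ [[[]][]][]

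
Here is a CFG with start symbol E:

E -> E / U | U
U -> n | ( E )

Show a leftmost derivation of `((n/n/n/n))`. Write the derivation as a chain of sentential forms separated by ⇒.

E⇒U⇒(E)⇒(U)⇒((E))⇒((E/U))⇒((E/U/U))⇒((E/U/U/U))⇒((U/U/U/U))⇒((n/U/U/U))⇒((n/n/U/U))⇒((n/n/n/U))⇒((n/n/n/n))

E ⇒ U   [E -> U]
U ⇒ (E)   [U -> ( E )]
(E) ⇒ (U)   [E -> U]
(U) ⇒ ((E))   [U -> ( E )]
((E)) ⇒ ((E/U))   [E -> E / U]
((E/U)) ⇒ ((E/U/U))   [E -> E / U]
((E/U/U)) ⇒ ((E/U/U/U))   [E -> E / U]
((E/U/U/U)) ⇒ ((U/U/U/U))   [E -> U]
((U/U/U/U)) ⇒ ((n/U/U/U))   [U -> n]
((n/U/U/U)) ⇒ ((n/n/U/U))   [U -> n]
((n/n/U/U)) ⇒ ((n/n/n/U))   [U -> n]
((n/n/n/U)) ⇒ ((n/n/n/n))   [U -> n]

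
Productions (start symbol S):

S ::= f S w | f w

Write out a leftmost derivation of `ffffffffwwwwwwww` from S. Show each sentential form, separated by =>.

S => fSw => ffSww => fffSwww => ffffSwwww => fffffSwwwww => ffffffSwwwwww => fffffffSwwwwwww => ffffffffwwwwwwww

S => fSw   [S ::= f S w]
fSw => ffSww   [S ::= f S w]
ffSww => fffSwww   [S ::= f S w]
fffSwww => ffffSwwww   [S ::= f S w]
ffffSwwww => fffffSwwwww   [S ::= f S w]
fffffSwwwww => ffffffSwwwwww   [S ::= f S w]
ffffffSwwwwww => fffffffSwwwwwww   [S ::= f S w]
fffffffSwwwwwww => ffffffffwwwwwwww   [S ::= f w]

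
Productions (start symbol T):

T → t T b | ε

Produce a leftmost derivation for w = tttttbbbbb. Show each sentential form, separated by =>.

T => tTb => ttTbb => tttTbbb => ttttTbbbb => tttttTbbbbb => tttttbbbbb

T => tTb   [T → t T b]
tTb => ttTbb   [T → t T b]
ttTbb => tttTbbb   [T → t T b]
tttTbbb => ttttTbbbb   [T → t T b]
ttttTbbbb => tttttTbbbbb   [T → t T b]
tttttTbbbbb => tttttbbbbb   [T → ε]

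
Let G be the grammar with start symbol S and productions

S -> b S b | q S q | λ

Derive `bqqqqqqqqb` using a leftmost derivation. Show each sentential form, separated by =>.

S => bSb   [S -> b S b]
bSb => bqSqb   [S -> q S q]
bqSqb => bqqSqqb   [S -> q S q]
bqqSqqb => bqqqSqqqb   [S -> q S q]
bqqqSqqqb => bqqqqSqqqqb   [S -> q S q]
bqqqqSqqqqb => bqqqqqqqqb   [S -> λ]

S=>bSb=>bqSqb=>bqqSqqb=>bqqqSqqqb=>bqqqqSqqqqb=>bqqqqqqqqb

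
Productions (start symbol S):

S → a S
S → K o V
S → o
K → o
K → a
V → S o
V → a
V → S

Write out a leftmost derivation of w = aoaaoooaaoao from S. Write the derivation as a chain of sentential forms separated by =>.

S=>KoV=>aoV=>aoS=>aoaS=>aoaKoV=>aoaaoV=>aoaaoS=>aoaaoKoV=>aoaaoooV=>aoaaoooSo=>aoaaoooaSo=>aoaaoooaKoVo=>aoaaoooaaoVo=>aoaaoooaaoao

S => KoV   [S → K o V]
KoV => aoV   [K → a]
aoV => aoS   [V → S]
aoS => aoaS   [S → a S]
aoaS => aoaKoV   [S → K o V]
aoaKoV => aoaaoV   [K → a]
aoaaoV => aoaaoS   [V → S]
aoaaoS => aoaaoKoV   [S → K o V]
aoaaoKoV => aoaaoooV   [K → o]
aoaaoooV => aoaaoooSo   [V → S o]
aoaaoooSo => aoaaoooaSo   [S → a S]
aoaaoooaSo => aoaaoooaKoVo   [S → K o V]
aoaaoooaKoVo => aoaaoooaaoVo   [K → a]
aoaaoooaaoVo => aoaaoooaaoao   [V → a]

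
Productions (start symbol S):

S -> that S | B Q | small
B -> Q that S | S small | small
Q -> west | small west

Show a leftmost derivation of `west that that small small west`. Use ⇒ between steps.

S ⇒ B Q ⇒ Q that S Q ⇒ west that S Q ⇒ west that that S Q ⇒ west that that small Q ⇒ west that that small small west

S ⇒ B Q   [S -> B Q]
B Q ⇒ Q that S Q   [B -> Q that S]
Q that S Q ⇒ west that S Q   [Q -> west]
west that S Q ⇒ west that that S Q   [S -> that S]
west that that S Q ⇒ west that that small Q   [S -> small]
west that that small Q ⇒ west that that small small west   [Q -> small west]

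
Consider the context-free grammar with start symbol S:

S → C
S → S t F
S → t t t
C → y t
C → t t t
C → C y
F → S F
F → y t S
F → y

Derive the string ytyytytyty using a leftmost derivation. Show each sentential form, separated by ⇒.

S⇒StF⇒StFtF⇒StFtFtF⇒CtFtFtF⇒CytFtFtF⇒CyytFtFtF⇒ytyytFtFtF⇒ytyytytFtF⇒ytyytytytF⇒ytyytytyty

S ⇒ StF   [S → S t F]
StF ⇒ StFtF   [S → S t F]
StFtF ⇒ StFtFtF   [S → S t F]
StFtFtF ⇒ CtFtFtF   [S → C]
CtFtFtF ⇒ CytFtFtF   [C → C y]
CytFtFtF ⇒ CyytFtFtF   [C → C y]
CyytFtFtF ⇒ ytyytFtFtF   [C → y t]
ytyytFtFtF ⇒ ytyytytFtF   [F → y]
ytyytytFtF ⇒ ytyytytytF   [F → y]
ytyytytytF ⇒ ytyytytyty   [F → y]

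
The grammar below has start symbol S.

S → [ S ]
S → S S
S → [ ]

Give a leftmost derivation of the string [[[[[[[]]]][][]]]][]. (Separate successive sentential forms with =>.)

S => SS   [S → S S]
SS => [S]S   [S → [ S ]]
[S]S => [[S]]S   [S → [ S ]]
[[S]]S => [[[S]]]S   [S → [ S ]]
[[[S]]]S => [[[SS]]]S   [S → S S]
[[[SS]]]S => [[[SSS]]]S   [S → S S]
[[[SSS]]]S => [[[[S]SS]]]S   [S → [ S ]]
[[[[S]SS]]]S => [[[[[S]]SS]]]S   [S → [ S ]]
[[[[[S]]SS]]]S => [[[[[[S]]]SS]]]S   [S → [ S ]]
[[[[[[S]]]SS]]]S => [[[[[[[]]]]SS]]]S   [S → [ ]]
[[[[[[[]]]]SS]]]S => [[[[[[[]]]][]S]]]S   [S → [ ]]
[[[[[[[]]]][]S]]]S => [[[[[[[]]]][][]]]]S   [S → [ ]]
[[[[[[[]]]][][]]]]S => [[[[[[[]]]][][]]]][]   [S → [ ]]

S => SS => [S]S => [[S]]S => [[[S]]]S => [[[SS]]]S => [[[SSS]]]S => [[[[S]SS]]]S => [[[[[S]]SS]]]S => [[[[[[S]]]SS]]]S => [[[[[[[]]]]SS]]]S => [[[[[[[]]]][]S]]]S => [[[[[[[]]]][][]]]]S => [[[[[[[]]]][][]]]][]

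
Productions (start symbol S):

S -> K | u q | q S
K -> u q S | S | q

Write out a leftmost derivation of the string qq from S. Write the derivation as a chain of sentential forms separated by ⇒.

S ⇒ qS ⇒ qK ⇒ qq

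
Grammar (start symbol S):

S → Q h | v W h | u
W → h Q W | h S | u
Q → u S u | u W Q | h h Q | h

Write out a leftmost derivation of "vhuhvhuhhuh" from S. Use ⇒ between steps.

S⇒vWh⇒vhQWh⇒vhuWQWh⇒vhuhSQWh⇒vhuhvWhQWh⇒vhuhvhShQWh⇒vhuhvhuhQWh⇒vhuhvhuhhWh⇒vhuhvhuhhuh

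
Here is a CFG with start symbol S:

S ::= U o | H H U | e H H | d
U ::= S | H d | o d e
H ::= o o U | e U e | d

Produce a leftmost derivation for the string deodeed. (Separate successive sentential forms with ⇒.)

S⇒HHU⇒dHU⇒deUeU⇒deodeeU⇒deodeeS⇒deodeed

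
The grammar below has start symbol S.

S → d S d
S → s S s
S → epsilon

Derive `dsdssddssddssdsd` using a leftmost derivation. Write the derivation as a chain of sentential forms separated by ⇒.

S⇒dSd⇒dsSsd⇒dsdSdsd⇒dsdsSsdsd⇒dsdssSssdsd⇒dsdssdSdssdsd⇒dsdssddSddssdsd⇒dsdssddsSsddssdsd⇒dsdssddssddssdsd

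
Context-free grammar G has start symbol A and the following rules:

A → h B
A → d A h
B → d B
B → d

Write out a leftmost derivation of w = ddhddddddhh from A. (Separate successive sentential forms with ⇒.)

A ⇒ dAh   [A → d A h]
dAh ⇒ ddAhh   [A → d A h]
ddAhh ⇒ ddhBhh   [A → h B]
ddhBhh ⇒ ddhdBhh   [B → d B]
ddhdBhh ⇒ ddhddBhh   [B → d B]
ddhddBhh ⇒ ddhdddBhh   [B → d B]
ddhdddBhh ⇒ ddhddddBhh   [B → d B]
ddhddddBhh ⇒ ddhdddddBhh   [B → d B]
ddhdddddBhh ⇒ ddhddddddhh   [B → d]

A ⇒ dAh ⇒ ddAhh ⇒ ddhBhh ⇒ ddhdBhh ⇒ ddhddBhh ⇒ ddhdddBhh ⇒ ddhddddBhh ⇒ ddhdddddBhh ⇒ ddhddddddhh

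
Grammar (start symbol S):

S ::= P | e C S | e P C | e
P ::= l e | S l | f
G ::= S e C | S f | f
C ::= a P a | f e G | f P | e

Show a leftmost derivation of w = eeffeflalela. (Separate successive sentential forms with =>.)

S => ePC   [S ::= e P C]
ePC => eSlC   [P ::= S l]
eSlC => eePClC   [S ::= e P C]
eePClC => eefClC   [P ::= f]
eefClC => eeffeGlC   [C ::= f e G]
eeffeGlC => eeffeflC   [G ::= f]
eeffeflC => eeffeflaPa   [C ::= a P a]
eeffeflaPa => eeffeflaSla   [P ::= S l]
eeffeflaSla => eeffeflaPla   [S ::= P]
eeffeflaPla => eeffeflalela   [P ::= l e]

S => ePC => eSlC => eePClC => eefClC => eeffeGlC => eeffeflC => eeffeflaPa => eeffeflaSla => eeffeflaPla => eeffeflalela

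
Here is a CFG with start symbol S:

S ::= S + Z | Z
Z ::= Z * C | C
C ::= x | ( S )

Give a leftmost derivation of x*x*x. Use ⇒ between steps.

S ⇒ Z   [S ::= Z]
Z ⇒ Z*C   [Z ::= Z * C]
Z*C ⇒ Z*C*C   [Z ::= Z * C]
Z*C*C ⇒ C*C*C   [Z ::= C]
C*C*C ⇒ x*C*C   [C ::= x]
x*C*C ⇒ x*x*C   [C ::= x]
x*x*C ⇒ x*x*x   [C ::= x]

S⇒Z⇒Z*C⇒Z*C*C⇒C*C*C⇒x*C*C⇒x*x*C⇒x*x*x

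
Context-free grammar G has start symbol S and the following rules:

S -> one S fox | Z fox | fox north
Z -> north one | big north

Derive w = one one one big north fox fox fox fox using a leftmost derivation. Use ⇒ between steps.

S ⇒ one S fox ⇒ one one S fox fox ⇒ one one one S fox fox fox ⇒ one one one Z fox fox fox fox ⇒ one one one big north fox fox fox fox

S ⇒ one S fox   [S -> one S fox]
one S fox ⇒ one one S fox fox   [S -> one S fox]
one one S fox fox ⇒ one one one S fox fox fox   [S -> one S fox]
one one one S fox fox fox ⇒ one one one Z fox fox fox fox   [S -> Z fox]
one one one Z fox fox fox fox ⇒ one one one big north fox fox fox fox   [Z -> big north]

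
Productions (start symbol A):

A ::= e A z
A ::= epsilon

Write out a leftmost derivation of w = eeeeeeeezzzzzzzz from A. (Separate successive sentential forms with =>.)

A => eAz   [A ::= e A z]
eAz => eeAzz   [A ::= e A z]
eeAzz => eeeAzzz   [A ::= e A z]
eeeAzzz => eeeeAzzzz   [A ::= e A z]
eeeeAzzzz => eeeeeAzzzzz   [A ::= e A z]
eeeeeAzzzzz => eeeeeeAzzzzzz   [A ::= e A z]
eeeeeeAzzzzzz => eeeeeeeAzzzzzzz   [A ::= e A z]
eeeeeeeAzzzzzzz => eeeeeeeeAzzzzzzzz   [A ::= e A z]
eeeeeeeeAzzzzzzzz => eeeeeeeezzzzzzzz   [A ::= epsilon]

A => eAz => eeAzz => eeeAzzz => eeeeAzzzz => eeeeeAzzzzz => eeeeeeAzzzzzz => eeeeeeeAzzzzzzz => eeeeeeeeAzzzzzzzz => eeeeeeeezzzzzzzz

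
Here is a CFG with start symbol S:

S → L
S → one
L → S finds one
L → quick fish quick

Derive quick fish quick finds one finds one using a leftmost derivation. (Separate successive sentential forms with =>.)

S => L => S finds one => L finds one => S finds one finds one => L finds one finds one => quick fish quick finds one finds one

S => L   [S → L]
L => S finds one   [L → S finds one]
S finds one => L finds one   [S → L]
L finds one => S finds one finds one   [L → S finds one]
S finds one finds one => L finds one finds one   [S → L]
L finds one finds one => quick fish quick finds one finds one   [L → quick fish quick]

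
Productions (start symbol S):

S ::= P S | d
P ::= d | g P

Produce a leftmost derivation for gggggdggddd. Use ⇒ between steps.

S ⇒ PS   [S ::= P S]
PS ⇒ gPS   [P ::= g P]
gPS ⇒ ggPS   [P ::= g P]
ggPS ⇒ gggPS   [P ::= g P]
gggPS ⇒ ggggPS   [P ::= g P]
ggggPS ⇒ gggggPS   [P ::= g P]
gggggPS ⇒ gggggdS   [P ::= d]
gggggdS ⇒ gggggdPS   [S ::= P S]
gggggdPS ⇒ gggggdgPS   [P ::= g P]
gggggdgPS ⇒ gggggdggPS   [P ::= g P]
gggggdggPS ⇒ gggggdggdS   [P ::= d]
gggggdggdS ⇒ gggggdggdPS   [S ::= P S]
gggggdggdPS ⇒ gggggdggddS   [P ::= d]
gggggdggddS ⇒ gggggdggddd   [S ::= d]

S⇒PS⇒gPS⇒ggPS⇒gggPS⇒ggggPS⇒gggggPS⇒gggggdS⇒gggggdPS⇒gggggdgPS⇒gggggdggPS⇒gggggdggdS⇒gggggdggdPS⇒gggggdggddS⇒gggggdggddd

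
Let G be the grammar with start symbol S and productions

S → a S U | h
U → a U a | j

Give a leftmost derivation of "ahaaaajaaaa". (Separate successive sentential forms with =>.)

S => aSU   [S → a S U]
aSU => ahU   [S → h]
ahU => ahaUa   [U → a U a]
ahaUa => ahaaUaa   [U → a U a]
ahaaUaa => ahaaaUaaa   [U → a U a]
ahaaaUaaa => ahaaaaUaaaa   [U → a U a]
ahaaaaUaaaa => ahaaaajaaaa   [U → j]

S=>aSU=>ahU=>ahaUa=>ahaaUaa=>ahaaaUaaa=>ahaaaaUaaaa=>ahaaaajaaaa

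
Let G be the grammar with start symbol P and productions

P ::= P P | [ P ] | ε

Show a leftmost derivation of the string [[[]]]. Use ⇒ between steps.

P ⇒ PP   [P ::= P P]
PP ⇒ [P]P   [P ::= [ P ]]
[P]P ⇒ [PP]P   [P ::= P P]
[PP]P ⇒ [[P]P]P   [P ::= [ P ]]
[[P]P]P ⇒ [[PP]P]P   [P ::= P P]
[[PP]P]P ⇒ [[PPP]P]P   [P ::= P P]
[[PPP]P]P ⇒ [[[P]PP]P]P   [P ::= [ P ]]
[[[P]PP]P]P ⇒ [[[]PP]P]P   [P ::= ε]
[[[]PP]P]P ⇒ [[[]P]P]P   [P ::= ε]
[[[]P]P]P ⇒ [[[]]P]P   [P ::= ε]
[[[]]P]P ⇒ [[[]]]P   [P ::= ε]
[[[]]]P ⇒ [[[]]]   [P ::= ε]

P⇒PP⇒[P]P⇒[PP]P⇒[[P]P]P⇒[[PP]P]P⇒[[PPP]P]P⇒[[[P]PP]P]P⇒[[[]PP]P]P⇒[[[]P]P]P⇒[[[]]P]P⇒[[[]]]P⇒[[[]]]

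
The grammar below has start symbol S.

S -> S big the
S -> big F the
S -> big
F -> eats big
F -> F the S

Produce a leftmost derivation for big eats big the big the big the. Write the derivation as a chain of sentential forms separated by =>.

S => big F the => big F the S the => big F the S the S the => big eats big the S the S the => big eats big the big the S the => big eats big the big the big the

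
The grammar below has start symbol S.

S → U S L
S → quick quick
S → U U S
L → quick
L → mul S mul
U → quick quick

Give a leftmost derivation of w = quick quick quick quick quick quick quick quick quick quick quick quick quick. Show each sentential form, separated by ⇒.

S ⇒ U U S ⇒ quick quick U S ⇒ quick quick quick quick S ⇒ quick quick quick quick U S L ⇒ quick quick quick quick quick quick S L ⇒ quick quick quick quick quick quick U U S L ⇒ quick quick quick quick quick quick quick quick U S L ⇒ quick quick quick quick quick quick quick quick quick quick S L ⇒ quick quick quick quick quick quick quick quick quick quick quick quick L ⇒ quick quick quick quick quick quick quick quick quick quick quick quick quick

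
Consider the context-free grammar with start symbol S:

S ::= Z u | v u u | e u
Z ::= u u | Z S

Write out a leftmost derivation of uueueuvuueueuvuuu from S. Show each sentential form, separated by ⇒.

S ⇒ Zu   [S ::= Z u]
Zu ⇒ ZSu   [Z ::= Z S]
ZSu ⇒ ZSSu   [Z ::= Z S]
ZSSu ⇒ ZSSSu   [Z ::= Z S]
ZSSSu ⇒ ZSSSSu   [Z ::= Z S]
ZSSSSu ⇒ ZSSSSSu   [Z ::= Z S]
ZSSSSSu ⇒ ZSSSSSSu   [Z ::= Z S]
ZSSSSSSu ⇒ uuSSSSSSu   [Z ::= u u]
uuSSSSSSu ⇒ uueuSSSSSu   [S ::= e u]
uueuSSSSSu ⇒ uueueuSSSSu   [S ::= e u]
uueueuSSSSu ⇒ uueueuvuuSSSu   [S ::= v u u]
uueueuvuuSSSu ⇒ uueueuvuueuSSu   [S ::= e u]
uueueuvuueuSSu ⇒ uueueuvuueueuSu   [S ::= e u]
uueueuvuueueuSu ⇒ uueueuvuueueuvuuu   [S ::= v u u]

S⇒Zu⇒ZSu⇒ZSSu⇒ZSSSu⇒ZSSSSu⇒ZSSSSSu⇒ZSSSSSSu⇒uuSSSSSSu⇒uueuSSSSSu⇒uueueuSSSSu⇒uueueuvuuSSSu⇒uueueuvuueuSSu⇒uueueuvuueueuSu⇒uueueuvuueueuvuuu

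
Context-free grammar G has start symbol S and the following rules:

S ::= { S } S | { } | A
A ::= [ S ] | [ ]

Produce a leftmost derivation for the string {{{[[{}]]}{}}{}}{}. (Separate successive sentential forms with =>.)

S => {S}S   [S ::= { S } S]
{S}S => {{S}S}S   [S ::= { S } S]
{{S}S}S => {{{S}S}S}S   [S ::= { S } S]
{{{S}S}S}S => {{{A}S}S}S   [S ::= A]
{{{A}S}S}S => {{{[S]}S}S}S   [A ::= [ S ]]
{{{[S]}S}S}S => {{{[A]}S}S}S   [S ::= A]
{{{[A]}S}S}S => {{{[[S]]}S}S}S   [A ::= [ S ]]
{{{[[S]]}S}S}S => {{{[[{}]]}S}S}S   [S ::= { }]
{{{[[{}]]}S}S}S => {{{[[{}]]}{}}S}S   [S ::= { }]
{{{[[{}]]}{}}S}S => {{{[[{}]]}{}}{}}S   [S ::= { }]
{{{[[{}]]}{}}{}}S => {{{[[{}]]}{}}{}}{}   [S ::= { }]

S=>{S}S=>{{S}S}S=>{{{S}S}S}S=>{{{A}S}S}S=>{{{[S]}S}S}S=>{{{[A]}S}S}S=>{{{[[S]]}S}S}S=>{{{[[{}]]}S}S}S=>{{{[[{}]]}{}}S}S=>{{{[[{}]]}{}}{}}S=>{{{[[{}]]}{}}{}}{}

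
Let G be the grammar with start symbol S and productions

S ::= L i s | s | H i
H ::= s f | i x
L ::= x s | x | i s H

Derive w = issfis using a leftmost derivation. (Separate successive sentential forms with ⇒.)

S⇒Lis⇒isHis⇒issfis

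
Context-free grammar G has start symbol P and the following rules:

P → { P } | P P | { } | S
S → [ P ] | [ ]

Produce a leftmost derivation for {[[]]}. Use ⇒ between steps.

P ⇒ {P} ⇒ {S} ⇒ {[P]} ⇒ {[S]} ⇒ {[[]]}

P ⇒ {P}   [P → { P }]
{P} ⇒ {S}   [P → S]
{S} ⇒ {[P]}   [S → [ P ]]
{[P]} ⇒ {[S]}   [P → S]
{[S]} ⇒ {[[]]}   [S → [ ]]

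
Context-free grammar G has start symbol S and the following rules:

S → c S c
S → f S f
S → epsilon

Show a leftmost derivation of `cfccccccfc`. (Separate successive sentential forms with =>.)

S => cSc   [S → c S c]
cSc => cfSfc   [S → f S f]
cfSfc => cfcScfc   [S → c S c]
cfcScfc => cfccSccfc   [S → c S c]
cfccSccfc => cfcccScccfc   [S → c S c]
cfcccScccfc => cfccccccfc   [S → epsilon]

S => cSc => cfSfc => cfcScfc => cfccSccfc => cfcccScccfc => cfccccccfc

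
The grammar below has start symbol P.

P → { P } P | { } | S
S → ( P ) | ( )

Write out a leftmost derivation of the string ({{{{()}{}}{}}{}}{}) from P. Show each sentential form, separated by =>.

P => S   [P → S]
S => (P)   [S → ( P )]
(P) => ({P}P)   [P → { P } P]
({P}P) => ({{P}P}P)   [P → { P } P]
({{P}P}P) => ({{{P}P}P}P)   [P → { P } P]
({{{P}P}P}P) => ({{{{P}P}P}P}P)   [P → { P } P]
({{{{P}P}P}P}P) => ({{{{S}P}P}P}P)   [P → S]
({{{{S}P}P}P}P) => ({{{{()}P}P}P}P)   [S → ( )]
({{{{()}P}P}P}P) => ({{{{()}{}}P}P}P)   [P → { }]
({{{{()}{}}P}P}P) => ({{{{()}{}}{}}P}P)   [P → { }]
({{{{()}{}}{}}P}P) => ({{{{()}{}}{}}{}}P)   [P → { }]
({{{{()}{}}{}}{}}P) => ({{{{()}{}}{}}{}}{})   [P → { }]

P => S => (P) => ({P}P) => ({{P}P}P) => ({{{P}P}P}P) => ({{{{P}P}P}P}P) => ({{{{S}P}P}P}P) => ({{{{()}P}P}P}P) => ({{{{()}{}}P}P}P) => ({{{{()}{}}{}}P}P) => ({{{{()}{}}{}}{}}P) => ({{{{()}{}}{}}{}}{})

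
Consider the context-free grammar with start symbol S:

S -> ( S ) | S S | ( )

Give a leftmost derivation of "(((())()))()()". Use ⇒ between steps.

S ⇒ SS   [S -> S S]
SS ⇒ SSS   [S -> S S]
SSS ⇒ (S)SS   [S -> ( S )]
(S)SS ⇒ ((S))SS   [S -> ( S )]
((S))SS ⇒ ((SS))SS   [S -> S S]
((SS))SS ⇒ (((S)S))SS   [S -> ( S )]
(((S)S))SS ⇒ (((())S))SS   [S -> ( )]
(((())S))SS ⇒ (((())()))SS   [S -> ( )]
(((())()))SS ⇒ (((())()))()S   [S -> ( )]
(((())()))()S ⇒ (((())()))()()   [S -> ( )]

S ⇒ SS ⇒ SSS ⇒ (S)SS ⇒ ((S))SS ⇒ ((SS))SS ⇒ (((S)S))SS ⇒ (((())S))SS ⇒ (((())()))SS ⇒ (((())()))()S ⇒ (((())()))()()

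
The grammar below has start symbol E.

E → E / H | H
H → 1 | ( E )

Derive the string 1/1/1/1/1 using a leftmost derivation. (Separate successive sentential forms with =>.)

E => E/H => E/H/H => E/H/H/H => E/H/H/H/H => H/H/H/H/H => 1/H/H/H/H => 1/1/H/H/H => 1/1/1/H/H => 1/1/1/1/H => 1/1/1/1/1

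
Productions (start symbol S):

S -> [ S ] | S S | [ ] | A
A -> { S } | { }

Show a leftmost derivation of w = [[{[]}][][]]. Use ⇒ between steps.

S ⇒ [S] ⇒ [SS] ⇒ [SSS] ⇒ [[S]SS] ⇒ [[A]SS] ⇒ [[{S}]SS] ⇒ [[{[]}]SS] ⇒ [[{[]}][]S] ⇒ [[{[]}][][]]

S ⇒ [S]   [S -> [ S ]]
[S] ⇒ [SS]   [S -> S S]
[SS] ⇒ [SSS]   [S -> S S]
[SSS] ⇒ [[S]SS]   [S -> [ S ]]
[[S]SS] ⇒ [[A]SS]   [S -> A]
[[A]SS] ⇒ [[{S}]SS]   [A -> { S }]
[[{S}]SS] ⇒ [[{[]}]SS]   [S -> [ ]]
[[{[]}]SS] ⇒ [[{[]}][]S]   [S -> [ ]]
[[{[]}][]S] ⇒ [[{[]}][][]]   [S -> [ ]]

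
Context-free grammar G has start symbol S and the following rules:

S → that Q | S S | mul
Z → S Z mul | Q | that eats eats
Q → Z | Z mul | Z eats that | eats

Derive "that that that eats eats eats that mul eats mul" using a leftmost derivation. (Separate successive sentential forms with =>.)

S => that Q   [S → that Q]
that Q => that Z   [Q → Z]
that Z => that S Z mul   [Z → S Z mul]
that S Z mul => that that Q Z mul   [S → that Q]
that that Q Z mul => that that Z mul Z mul   [Q → Z mul]
that that Z mul Z mul => that that Q mul Z mul   [Z → Q]
that that Q mul Z mul => that that Z eats that mul Z mul   [Q → Z eats that]
that that Z eats that mul Z mul => that that that eats eats eats that mul Z mul   [Z → that eats eats]
that that that eats eats eats that mul Z mul => that that that eats eats eats that mul Q mul   [Z → Q]
that that that eats eats eats that mul Q mul => that that that eats eats eats that mul eats mul   [Q → eats]

S => that Q => that Z => that S Z mul => that that Q Z mul => that that Z mul Z mul => that that Q mul Z mul => that that Z eats that mul Z mul => that that that eats eats eats that mul Z mul => that that that eats eats eats that mul Q mul => that that that eats eats eats that mul eats mul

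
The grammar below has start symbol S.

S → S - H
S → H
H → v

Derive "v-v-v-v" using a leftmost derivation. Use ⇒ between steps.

S ⇒ S-H   [S → S - H]
S-H ⇒ S-H-H   [S → S - H]
S-H-H ⇒ S-H-H-H   [S → S - H]
S-H-H-H ⇒ H-H-H-H   [S → H]
H-H-H-H ⇒ v-H-H-H   [H → v]
v-H-H-H ⇒ v-v-H-H   [H → v]
v-v-H-H ⇒ v-v-v-H   [H → v]
v-v-v-H ⇒ v-v-v-v   [H → v]

S ⇒ S-H ⇒ S-H-H ⇒ S-H-H-H ⇒ H-H-H-H ⇒ v-H-H-H ⇒ v-v-H-H ⇒ v-v-v-H ⇒ v-v-v-v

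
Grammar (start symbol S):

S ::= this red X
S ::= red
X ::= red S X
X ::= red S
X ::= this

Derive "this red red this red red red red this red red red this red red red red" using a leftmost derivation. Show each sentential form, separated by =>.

S => this red X => this red red S X => this red red this red X X => this red red this red red S X X => this red red this red red red X X => this red red this red red red red S X => this red red this red red red red this red X X => this red red this red red red red this red red S X X => this red red this red red red red this red red red X X => this red red this red red red red this red red red this X => this red red this red red red red this red red red this red S X => this red red this red red red red this red red red this red red X => this red red this red red red red this red red red this red red red S => this red red this red red red red this red red red this red red red red

S => this red X   [S ::= this red X]
this red X => this red red S X   [X ::= red S X]
this red red S X => this red red this red X X   [S ::= this red X]
this red red this red X X => this red red this red red S X X   [X ::= red S X]
this red red this red red S X X => this red red this red red red X X   [S ::= red]
this red red this red red red X X => this red red this red red red red S X   [X ::= red S]
this red red this red red red red S X => this red red this red red red red this red X X   [S ::= this red X]
this red red this red red red red this red X X => this red red this red red red red this red red S X X   [X ::= red S X]
this red red this red red red red this red red S X X => this red red this red red red red this red red red X X   [S ::= red]
this red red this red red red red this red red red X X => this red red this red red red red this red red red this X   [X ::= this]
this red red this red red red red this red red red this X => this red red this red red red red this red red red this red S X   [X ::= red S X]
this red red this red red red red this red red red this red S X => this red red this red red red red this red red red this red red X   [S ::= red]
this red red this red red red red this red red red this red red X => this red red this red red red red this red red red this red red red S   [X ::= red S]
this red red this red red red red this red red red this red red red S => this red red this red red red red this red red red this red red red red   [S ::= red]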